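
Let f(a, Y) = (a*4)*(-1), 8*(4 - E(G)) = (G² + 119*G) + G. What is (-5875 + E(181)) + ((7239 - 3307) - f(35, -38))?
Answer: -68873/8 ≈ -8609.1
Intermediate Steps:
E(G) = 4 - 15*G - G²/8 (E(G) = 4 - ((G² + 119*G) + G)/8 = 4 - (G² + 120*G)/8 = 4 + (-15*G - G²/8) = 4 - 15*G - G²/8)
f(a, Y) = -4*a (f(a, Y) = (4*a)*(-1) = -4*a)
(-5875 + E(181)) + ((7239 - 3307) - f(35, -38)) = (-5875 + (4 - 15*181 - ⅛*181²)) + ((7239 - 3307) - (-4)*35) = (-5875 + (4 - 2715 - ⅛*32761)) + (3932 - 1*(-140)) = (-5875 + (4 - 2715 - 32761/8)) + (3932 + 140) = (-5875 - 54449/8) + 4072 = -101449/8 + 4072 = -68873/8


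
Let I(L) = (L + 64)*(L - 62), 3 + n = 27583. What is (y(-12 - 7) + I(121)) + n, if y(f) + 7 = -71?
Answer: 38417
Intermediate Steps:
y(f) = -78 (y(f) = -7 - 71 = -78)
n = 27580 (n = -3 + 27583 = 27580)
I(L) = (-62 + L)*(64 + L) (I(L) = (64 + L)*(-62 + L) = (-62 + L)*(64 + L))
(y(-12 - 7) + I(121)) + n = (-78 + (-3968 + 121**2 + 2*121)) + 27580 = (-78 + (-3968 + 14641 + 242)) + 27580 = (-78 + 10915) + 27580 = 10837 + 27580 = 38417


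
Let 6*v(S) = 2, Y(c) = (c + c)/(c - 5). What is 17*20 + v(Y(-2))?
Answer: 1021/3 ≈ 340.33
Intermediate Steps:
Y(c) = 2*c/(-5 + c) (Y(c) = (2*c)/(-5 + c) = 2*c/(-5 + c))
v(S) = 1/3 (v(S) = (1/6)*2 = 1/3)
17*20 + v(Y(-2)) = 17*20 + 1/3 = 340 + 1/3 = 1021/3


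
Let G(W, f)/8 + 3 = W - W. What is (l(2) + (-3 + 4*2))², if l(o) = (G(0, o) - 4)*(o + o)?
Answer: 11449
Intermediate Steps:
G(W, f) = -24 (G(W, f) = -24 + 8*(W - W) = -24 + 8*0 = -24 + 0 = -24)
l(o) = -56*o (l(o) = (-24 - 4)*(o + o) = -56*o)
(l(2) + (-3 + 4*2))² = (-56*2 + (-3 + 4*2))² = (-112 + (-3 + 8))² = (-112 + 5)² = (-107)² = 11449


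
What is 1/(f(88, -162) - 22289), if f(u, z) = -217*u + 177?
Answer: -1/41208 ≈ -2.4267e-5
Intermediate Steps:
f(u, z) = 177 - 217*u
1/(f(88, -162) - 22289) = 1/((177 - 217*88) - 22289) = 1/((177 - 19096) - 22289) = 1/(-18919 - 22289) = 1/(-41208) = -1/41208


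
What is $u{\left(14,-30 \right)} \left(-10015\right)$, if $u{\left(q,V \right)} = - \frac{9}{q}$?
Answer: $\frac{90135}{14} \approx 6438.2$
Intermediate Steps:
$u{\left(14,-30 \right)} \left(-10015\right) = - \frac{9}{14} \left(-10015\right) = \left(-9\right) \frac{1}{14} \left(-10015\right) = \left(- \frac{9}{14}\right) \left(-10015\right) = \frac{90135}{14}$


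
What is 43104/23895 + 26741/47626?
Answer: 897282433/379341090 ≈ 2.3654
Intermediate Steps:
43104/23895 + 26741/47626 = 43104*(1/23895) + 26741*(1/47626) = 14368/7965 + 26741/47626 = 897282433/379341090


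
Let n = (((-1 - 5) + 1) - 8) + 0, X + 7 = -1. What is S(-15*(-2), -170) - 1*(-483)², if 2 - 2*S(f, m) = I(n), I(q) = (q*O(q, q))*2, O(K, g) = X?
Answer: -233392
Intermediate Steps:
X = -8 (X = -7 - 1 = -8)
O(K, g) = -8
n = -13 (n = ((-6 + 1) - 8) + 0 = (-5 - 8) + 0 = -13 + 0 = -13)
I(q) = -16*q (I(q) = (q*(-8))*2 = -8*q*2 = -16*q)
S(f, m) = -103 (S(f, m) = 1 - (-8)*(-13) = 1 - ½*208 = 1 - 104 = -103)
S(-15*(-2), -170) - 1*(-483)² = -103 - 1*(-483)² = -103 - 1*233289 = -103 - 233289 = -233392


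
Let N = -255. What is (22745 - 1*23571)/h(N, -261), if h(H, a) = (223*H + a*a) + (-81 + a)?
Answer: -413/5457 ≈ -0.075683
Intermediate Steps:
h(H, a) = -81 + a + a² + 223*H (h(H, a) = (223*H + a²) + (-81 + a) = (a² + 223*H) + (-81 + a) = -81 + a + a² + 223*H)
(22745 - 1*23571)/h(N, -261) = (22745 - 1*23571)/(-81 - 261 + (-261)² + 223*(-255)) = (22745 - 23571)/(-81 - 261 + 68121 - 56865) = -826/10914 = -826*1/10914 = -413/5457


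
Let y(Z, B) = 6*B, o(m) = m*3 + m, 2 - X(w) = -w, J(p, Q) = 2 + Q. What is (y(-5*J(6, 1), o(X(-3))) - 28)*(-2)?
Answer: 104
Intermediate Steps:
X(w) = 2 + w (X(w) = 2 - (-1)*w = 2 + w)
o(m) = 4*m (o(m) = 3*m + m = 4*m)
(y(-5*J(6, 1), o(X(-3))) - 28)*(-2) = (6*(4*(2 - 3)) - 28)*(-2) = (6*(4*(-1)) - 28)*(-2) = (6*(-4) - 28)*(-2) = (-24 - 28)*(-2) = -52*(-2) = 104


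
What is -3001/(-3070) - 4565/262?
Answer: -3307072/201085 ≈ -16.446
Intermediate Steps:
-3001/(-3070) - 4565/262 = -3001*(-1/3070) - 4565*1/262 = 3001/3070 - 4565/262 = -3307072/201085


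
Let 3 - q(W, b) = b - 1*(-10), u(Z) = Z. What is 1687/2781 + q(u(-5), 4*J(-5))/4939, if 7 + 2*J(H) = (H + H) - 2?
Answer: 8418304/13735359 ≈ 0.61289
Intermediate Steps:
J(H) = -9/2 + H (J(H) = -7/2 + ((H + H) - 2)/2 = -7/2 + (2*H - 2)/2 = -7/2 + (-2 + 2*H)/2 = -7/2 + (-1 + H) = -9/2 + H)
q(W, b) = -7 - b (q(W, b) = 3 - (b - 1*(-10)) = 3 - (b + 10) = 3 - (10 + b) = 3 + (-10 - b) = -7 - b)
1687/2781 + q(u(-5), 4*J(-5))/4939 = 1687/2781 + (-7 - 4*(-9/2 - 5))/4939 = 1687*(1/2781) + (-7 - 4*(-19)/2)*(1/4939) = 1687/2781 + (-7 - 1*(-38))*(1/4939) = 1687/2781 + (-7 + 38)*(1/4939) = 1687/2781 + 31*(1/4939) = 1687/2781 + 31/4939 = 8418304/13735359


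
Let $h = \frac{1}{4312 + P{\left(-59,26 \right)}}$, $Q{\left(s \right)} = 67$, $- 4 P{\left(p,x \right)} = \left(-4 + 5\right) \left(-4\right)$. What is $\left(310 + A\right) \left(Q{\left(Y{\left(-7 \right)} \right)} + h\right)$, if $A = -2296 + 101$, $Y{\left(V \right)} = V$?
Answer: $- \frac{544712220}{4313} \approx -1.263 \cdot 10^{5}$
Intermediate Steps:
$A = -2195$
$P{\left(p,x \right)} = 1$ ($P{\left(p,x \right)} = - \frac{\left(-4 + 5\right) \left(-4\right)}{4} = - \frac{1 \left(-4\right)}{4} = \left(- \frac{1}{4}\right) \left(-4\right) = 1$)
$h = \frac{1}{4313}$ ($h = \frac{1}{4312 + 1} = \frac{1}{4313} \approx 0.00023186$)
$\left(310 + A\right) \left(Q{\left(Y{\left(-7 \right)} \right)} + h\right) = \left(310 - 2195\right) \left(67 + \frac{1}{4313}\right) = \left(-1885\right) \frac{288972}{4313} = - \frac{544712220}{4313}$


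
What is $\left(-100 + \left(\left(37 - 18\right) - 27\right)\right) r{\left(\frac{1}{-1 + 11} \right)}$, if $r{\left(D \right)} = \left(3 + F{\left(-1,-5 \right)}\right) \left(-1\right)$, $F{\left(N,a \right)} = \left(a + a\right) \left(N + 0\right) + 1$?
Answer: $1512$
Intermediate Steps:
$F{\left(N,a \right)} = 1 + 2 N a$ ($F{\left(N,a \right)} = 2 a N + 1 = 2 N a + 1 = 1 + 2 N a$)
$r{\left(D \right)} = -14$ ($r{\left(D \right)} = \left(3 + \left(1 + 2 \left(-1\right) \left(-5\right)\right)\right) \left(-1\right) = \left(3 + \left(1 + 10\right)\right) \left(-1\right) = \left(3 + 11\right) \left(-1\right) = 14 \left(-1\right) = -14$)
$\left(-100 + \left(\left(37 - 18\right) - 27\right)\right) r{\left(\frac{1}{-1 + 11} \right)} = \left(-100 + \left(\left(37 - 18\right) - 27\right)\right) \left(-14\right) = \left(-100 + \left(19 - 27\right)\right) \left(-14\right) = \left(-100 - 8\right) \left(-14\right) = \left(-108\right) \left(-14\right) = 1512$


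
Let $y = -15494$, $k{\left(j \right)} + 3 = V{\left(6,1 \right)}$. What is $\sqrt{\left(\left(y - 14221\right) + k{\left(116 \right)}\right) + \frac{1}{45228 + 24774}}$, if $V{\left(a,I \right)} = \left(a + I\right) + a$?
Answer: $\frac{i \sqrt{16173646383202}}{23334} \approx 172.35 i$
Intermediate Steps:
$V{\left(a,I \right)} = I + 2 a$ ($V{\left(a,I \right)} = \left(I + a\right) + a = I + 2 a$)
$k{\left(j \right)} = 10$ ($k{\left(j \right)} = -3 + \left(1 + 2 \cdot 6\right) = -3 + \left(1 + 12\right) = -3 + 13 = 10$)
$\sqrt{\left(\left(y - 14221\right) + k{\left(116 \right)}\right) + \frac{1}{45228 + 24774}} = \sqrt{\left(\left(-15494 - 14221\right) + 10\right) + \frac{1}{45228 + 24774}} = \sqrt{\left(-29715 + 10\right) + \frac{1}{70002}} = \sqrt{-29705 + \frac{1}{70002}} = \sqrt{- \frac{2079409409}{70002}} = \frac{i \sqrt{16173646383202}}{23334}$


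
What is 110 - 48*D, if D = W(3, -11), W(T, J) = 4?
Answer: -82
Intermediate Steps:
D = 4
110 - 48*D = 110 - 48*4 = 110 - 192 = -82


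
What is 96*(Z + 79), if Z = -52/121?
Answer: 912672/121 ≈ 7542.7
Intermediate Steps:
Z = -52/121 (Z = -52*1/121 = -52/121 ≈ -0.42975)
96*(Z + 79) = 96*(-52/121 + 79) = 96*(9507/121) = 912672/121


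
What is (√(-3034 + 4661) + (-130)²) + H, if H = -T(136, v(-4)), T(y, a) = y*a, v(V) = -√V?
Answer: 16900 + √1627 + 272*I ≈ 16940.0 + 272.0*I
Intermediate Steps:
T(y, a) = a*y
H = 272*I (H = -(-√(-4))*136 = -(-2*I)*136 = -(-272)*I = 272*I ≈ 272.0*I)
(√(-3034 + 4661) + (-130)²) + H = (√(-3034 + 4661) + (-130)²) + 272*I = (√1627 + 16900) + 272*I = (16900 + √1627) + 272*I = 16900 + √1627 + 272*I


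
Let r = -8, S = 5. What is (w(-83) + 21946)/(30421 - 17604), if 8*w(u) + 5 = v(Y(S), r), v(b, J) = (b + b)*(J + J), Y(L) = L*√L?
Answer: 175563/102536 - 20*√5/12817 ≈ 1.7087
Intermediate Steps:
Y(L) = L^(3/2)
v(b, J) = 4*J*b (v(b, J) = (2*b)*(2*J) = 4*J*b)
w(u) = -5/8 - 20*√5 (w(u) = -5/8 + (4*(-8)*5^(3/2))/8 = -5/8 + (4*(-8)*(5*√5))/8 = -5/8 + (-160*√5)/8 = -5/8 - 20*√5)
(w(-83) + 21946)/(30421 - 17604) = ((-5/8 - 20*√5) + 21946)/(30421 - 17604) = (175563/8 - 20*√5)/12817 = (175563/8 - 20*√5)*(1/12817) = 175563/102536 - 20*√5/12817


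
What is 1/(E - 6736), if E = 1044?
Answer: -1/5692 ≈ -0.00017569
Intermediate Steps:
1/(E - 6736) = 1/(1044 - 6736) = 1/(-5692) = -1/5692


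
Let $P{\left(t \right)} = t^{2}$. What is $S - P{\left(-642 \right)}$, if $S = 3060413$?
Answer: $2648249$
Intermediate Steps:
$S - P{\left(-642 \right)} = 3060413 - \left(-642\right)^{2} = 3060413 - 412164 = 2648249$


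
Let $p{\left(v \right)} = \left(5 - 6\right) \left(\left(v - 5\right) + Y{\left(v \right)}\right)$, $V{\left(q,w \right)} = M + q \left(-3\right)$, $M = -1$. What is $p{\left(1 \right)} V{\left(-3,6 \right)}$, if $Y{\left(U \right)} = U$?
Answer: $24$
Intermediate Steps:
$V{\left(q,w \right)} = -1 - 3 q$ ($V{\left(q,w \right)} = -1 + q \left(-3\right) = -1 - 3 q$)
$p{\left(v \right)} = 5 - 2 v$ ($p{\left(v \right)} = \left(5 - 6\right) \left(\left(v - 5\right) + v\right) = - (\left(-5 + v\right) + v) = - (-5 + 2 v) = 5 - 2 v$)
$p{\left(1 \right)} V{\left(-3,6 \right)} = \left(5 - 2\right) \left(-1 - -9\right) = \left(5 - 2\right) \left(-1 + 9\right) = 3 \cdot 8 = 24$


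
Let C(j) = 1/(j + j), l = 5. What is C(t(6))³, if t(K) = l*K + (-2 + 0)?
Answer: 1/175616 ≈ 5.6942e-6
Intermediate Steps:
t(K) = -2 + 5*K (t(K) = 5*K + (-2 + 0) = 5*K - 2 = -2 + 5*K)
C(j) = 1/(2*j)
C(t(6))³ = (1/(2*(-2 + 5*6)))³ = (1/(2*(-2 + 30)))³ = ((½)/28)³ = ((½)*(1/28))³ = (1/56)³ = 1/175616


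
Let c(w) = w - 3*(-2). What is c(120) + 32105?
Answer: 32231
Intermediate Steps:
c(w) = 6 + w (c(w) = w + 6 = 6 + w)
c(120) + 32105 = (6 + 120) + 32105 = 126 + 32105 = 32231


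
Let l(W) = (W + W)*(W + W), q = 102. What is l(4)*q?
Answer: 6528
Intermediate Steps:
l(W) = 4*W² (l(W) = (2*W)*(2*W) = 4*W²)
l(4)*q = (4*4²)*102 = (4*16)*102 = 64*102 = 6528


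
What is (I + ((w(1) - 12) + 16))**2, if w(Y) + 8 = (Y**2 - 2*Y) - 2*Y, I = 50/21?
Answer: 9409/441 ≈ 21.336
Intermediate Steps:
I = 50/21 (I = 50*(1/21) = 50/21 ≈ 2.3810)
w(Y) = -8 + Y**2 - 4*Y (w(Y) = -8 + ((Y**2 - 2*Y) - 2*Y) = -8 + (Y**2 - 4*Y) = -8 + Y**2 - 4*Y)
(I + ((w(1) - 12) + 16))**2 = (50/21 + (((-8 + 1**2 - 4*1) - 12) + 16))**2 = (50/21 + (((-8 + 1 - 4) - 12) + 16))**2 = (50/21 + ((-11 - 12) + 16))**2 = (50/21 + (-23 + 16))**2 = (50/21 - 7)**2 = (-97/21)**2 = 9409/441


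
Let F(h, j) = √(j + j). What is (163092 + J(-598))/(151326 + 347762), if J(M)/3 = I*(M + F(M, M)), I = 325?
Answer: -209979/249544 + 975*I*√299/249544 ≈ -0.84145 + 0.067561*I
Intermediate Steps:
F(h, j) = √2*√j (F(h, j) = √(2*j) = √2*√j)
J(M) = 975*M + 975*√2*√M (J(M) = 3*(325*(M + √2*√M)) = 3*(325*M + 325*√2*√M) = 975*M + 975*√2*√M)
(163092 + J(-598))/(151326 + 347762) = (163092 + (975*(-598) + 975*√2*√(-598)))/(151326 + 347762) = (163092 + (-583050 + 975*√2*(I*√598)))/499088 = (163092 + (-583050 + 1950*I*√299))*(1/499088) = (-419958 + 1950*I*√299)*(1/499088) = -209979/249544 + 975*I*√299/249544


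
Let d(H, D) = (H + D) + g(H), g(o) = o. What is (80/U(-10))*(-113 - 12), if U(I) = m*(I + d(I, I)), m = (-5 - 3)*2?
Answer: -125/8 ≈ -15.625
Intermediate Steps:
m = -16 (m = -8*2 = -16)
d(H, D) = D + 2*H (d(H, D) = (H + D) + H = (D + H) + H = D + 2*H)
U(I) = -64*I (U(I) = -16*(I + (I + 2*I)) = -16*(I + 3*I) = -64*I)
(80/U(-10))*(-113 - 12) = (80/((-64*(-10))))*(-113 - 12) = (80/640)*(-125) = (80*(1/640))*(-125) = (⅛)*(-125) = -125/8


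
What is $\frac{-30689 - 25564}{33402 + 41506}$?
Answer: $- \frac{56253}{74908} \approx -0.75096$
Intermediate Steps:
$\frac{-30689 - 25564}{33402 + 41506} = - \frac{56253}{74908}$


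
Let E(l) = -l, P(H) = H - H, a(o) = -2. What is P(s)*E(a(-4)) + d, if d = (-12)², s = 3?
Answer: 144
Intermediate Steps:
P(H) = 0
d = 144
P(s)*E(a(-4)) + d = 0*(-1*(-2)) + 144 = 0*2 + 144 = 0 + 144 = 144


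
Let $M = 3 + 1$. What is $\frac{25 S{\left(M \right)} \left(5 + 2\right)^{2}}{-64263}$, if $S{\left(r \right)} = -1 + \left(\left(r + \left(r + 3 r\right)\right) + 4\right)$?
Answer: $- \frac{28175}{64263} \approx -0.43843$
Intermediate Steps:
$M = 4$
$S{\left(r \right)} = 3 + 5 r$ ($S{\left(r \right)} = -1 + \left(\left(r + 4 r\right) + 4\right) = -1 + \left(5 r + 4\right) = -1 + \left(4 + 5 r\right) = 3 + 5 r$)
$\frac{25 S{\left(M \right)} \left(5 + 2\right)^{2}}{-64263} = \frac{25 \left(3 + 5 \cdot 4\right) \left(5 + 2\right)^{2}}{-64263} = 25 \left(3 + 20\right) 7^{2} \left(- \frac{1}{64263}\right) = 25 \cdot 23 \cdot 49 \left(- \frac{1}{64263}\right) = 575 \cdot 49 \left(- \frac{1}{64263}\right) = 28175 \left(- \frac{1}{64263}\right) = - \frac{28175}{64263}$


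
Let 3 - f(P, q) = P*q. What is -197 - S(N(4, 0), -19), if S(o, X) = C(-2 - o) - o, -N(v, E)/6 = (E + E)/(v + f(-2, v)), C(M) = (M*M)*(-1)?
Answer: -193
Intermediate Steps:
f(P, q) = 3 - P*q
C(M) = -M² (C(M) = M²*(-1) = -M²)
N(v, E) = -12*E/(3 + 3*v) (N(v, E) = -6*(E + E)/(v + (3 - 1*(-2)*v)) = -6*2*E/(v + (3 + 2*v)) = -6*2*E/(3 + 3*v) = -12*E/(3 + 3*v))
S(o, X) = -o - (-2 - o)² (S(o, X) = -(-2 - o)² - o = -o - (-2 - o)²)
-197 - S(N(4, 0), -19) = -197 - (-(-4)*0/(1 + 4) - (2 - 4*0/(1 + 4))²) = -197 - (-(-4)*0/5 - (2 - 4*0/5)²) = -197 - (-(-4)*0/5 - (2 - 4*0*⅕)²) = -197 - (-1*0 - (2 + 0)²) = -197 - (0 - 1*2²) = -197 - (0 - 1*4) = -197 - (0 - 4) = -197 - 1*(-4) = -197 + 4 = -193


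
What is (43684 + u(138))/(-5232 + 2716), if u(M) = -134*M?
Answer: -6298/629 ≈ -10.013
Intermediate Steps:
(43684 + u(138))/(-5232 + 2716) = (43684 - 134*138)/(-5232 + 2716) = (43684 - 18492)/(-2516) = 25192*(-1/2516) = -6298/629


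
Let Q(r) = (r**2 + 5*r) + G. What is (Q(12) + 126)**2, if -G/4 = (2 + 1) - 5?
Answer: 114244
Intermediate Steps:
G = 8 (G = -4*((2 + 1) - 5) = -4*(3 - 5) = -4*(-2) = 8)
Q(r) = 8 + r**2 + 5*r (Q(r) = (r**2 + 5*r) + 8 = 8 + r**2 + 5*r)
(Q(12) + 126)**2 = ((8 + 12**2 + 5*12) + 126)**2 = ((8 + 144 + 60) + 126)**2 = (212 + 126)**2 = 338**2 = 114244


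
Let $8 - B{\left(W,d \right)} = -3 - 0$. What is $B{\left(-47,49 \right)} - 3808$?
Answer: $-3797$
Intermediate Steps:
$B{\left(W,d \right)} = 11$ ($B{\left(W,d \right)} = 8 - \left(-3 - 0\right) = 8 - \left(-3 + 0\right) = 8 - -3 = 8 + 3 = 11$)
$B{\left(-47,49 \right)} - 3808 = 11 - 3808 = -3797$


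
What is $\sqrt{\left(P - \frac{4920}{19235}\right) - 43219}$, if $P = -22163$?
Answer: $\frac{3 i \sqrt{107513193854}}{3847} \approx 255.7 i$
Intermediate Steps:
$\sqrt{\left(P - \frac{4920}{19235}\right) - 43219} = \sqrt{\left(-22163 - \frac{4920}{19235}\right) - 43219} = \sqrt{\left(-22163 - 4920 \cdot \frac{1}{19235}\right) - 43219} = \sqrt{\left(-22163 - \frac{984}{3847}\right) - 43219} = \sqrt{- \frac{85262045}{3847} - 43219} = \sqrt{- \frac{251525538}{3847}} = \frac{3 i \sqrt{107513193854}}{3847}$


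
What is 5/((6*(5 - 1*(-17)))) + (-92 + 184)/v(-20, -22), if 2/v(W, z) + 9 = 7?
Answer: -12139/132 ≈ -91.962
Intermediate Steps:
v(W, z) = -1 (v(W, z) = 2/(-9 + 7) = 2/(-2) = 2*(-½) = -1)
5/((6*(5 - 1*(-17)))) + (-92 + 184)/v(-20, -22) = 5/((6*(5 - 1*(-17)))) + (-92 + 184)/(-1) = 5/((6*(5 + 17))) + 92*(-1) = 5/((6*22)) - 92 = 5/132 - 92 = -12139/132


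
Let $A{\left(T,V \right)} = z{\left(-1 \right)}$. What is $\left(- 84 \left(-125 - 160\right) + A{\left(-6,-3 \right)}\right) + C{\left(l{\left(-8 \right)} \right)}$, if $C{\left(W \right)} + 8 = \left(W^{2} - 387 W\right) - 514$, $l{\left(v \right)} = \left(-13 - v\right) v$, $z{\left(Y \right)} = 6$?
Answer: $9544$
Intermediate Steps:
$A{\left(T,V \right)} = 6$
$l{\left(v \right)} = v \left(-13 - v\right)$
$C{\left(W \right)} = -522 + W^{2} - 387 W$ ($C{\left(W \right)} = -8 - \left(514 - W^{2} + 387 W\right) = -522 + W^{2} - 387 W$)
$\left(- 84 \left(-125 - 160\right) + A{\left(-6,-3 \right)}\right) + C{\left(l{\left(-8 \right)} \right)} = \left(- 84 \left(-125 - 160\right) + 6\right) - \left(522 - 64 \left(13 - 8\right)^{2} + 387 \left(-1\right) \left(-8\right) \left(13 - 8\right)\right) = \left(- 84 \left(-125 - 160\right) + 6\right) - \left(522 - 1600 + 387 \left(-1\right) \left(-8\right) 5\right) = \left(\left(-84\right) \left(-285\right) + 6\right) - \left(16002 - 1600\right) = \left(23940 + 6\right) - 14402 = 23946 - 14402 = 9544$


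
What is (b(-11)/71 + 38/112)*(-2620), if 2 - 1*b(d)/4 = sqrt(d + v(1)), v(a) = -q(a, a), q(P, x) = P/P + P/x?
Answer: -1177035/994 + 10480*I*sqrt(13)/71 ≈ -1184.1 + 532.2*I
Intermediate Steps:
q(P, x) = 1 + P/x
v(a) = -2 (v(a) = -(a + a)/a = -2*a/a = -1*2 = -2)
b(d) = 8 - 4*sqrt(-2 + d) (b(d) = 8 - 4*sqrt(d - 2) = 8 - 4*sqrt(-2 + d))
(b(-11)/71 + 38/112)*(-2620) = ((8 - 4*sqrt(-2 - 11))/71 + 38/112)*(-2620) = ((8 - 4*I*sqrt(13))*(1/71) + 38*(1/112))*(-2620) = ((8 - 4*I*sqrt(13))*(1/71) + 19/56)*(-2620) = ((8/71 - 4*I*sqrt(13)/71) + 19/56)*(-2620) = (1797/3976 - 4*I*sqrt(13)/71)*(-2620) = -1177035/994 + 10480*I*sqrt(13)/71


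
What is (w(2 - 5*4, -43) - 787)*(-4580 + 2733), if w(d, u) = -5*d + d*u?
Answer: -142219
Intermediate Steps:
(w(2 - 5*4, -43) - 787)*(-4580 + 2733) = ((2 - 5*4)*(-5 - 43) - 787)*(-4580 + 2733) = ((2 - 20)*(-48) - 787)*(-1847) = (-18*(-48) - 787)*(-1847) = (864 - 787)*(-1847) = 77*(-1847) = -142219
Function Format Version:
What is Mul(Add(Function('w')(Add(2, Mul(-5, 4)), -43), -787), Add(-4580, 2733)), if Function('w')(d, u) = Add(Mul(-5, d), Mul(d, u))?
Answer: -142219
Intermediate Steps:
Mul(Add(Function('w')(Add(2, Mul(-5, 4)), -43), -787), Add(-4580, 2733)) = Mul(Add(Mul(Add(2, Mul(-5, 4)), Add(-5, -43)), -787), Add(-4580, 2733)) = Mul(Add(Mul(Add(2, -20), -48), -787), -1847) = Mul(Add(Mul(-18, -48), -787), -1847) = Mul(Add(864, -787), -1847) = Mul(77, -1847) = -142219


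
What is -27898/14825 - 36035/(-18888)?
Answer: 7281451/280014600 ≈ 0.026004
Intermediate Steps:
-27898/14825 - 36035/(-18888) = -27898*1/14825 - 36035*(-1/18888) = -27898/14825 + 36035/18888 = 7281451/280014600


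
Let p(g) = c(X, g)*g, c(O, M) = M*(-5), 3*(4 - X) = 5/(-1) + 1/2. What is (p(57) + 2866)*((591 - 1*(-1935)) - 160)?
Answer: -31654714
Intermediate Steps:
X = 11/2 (X = 4 - (5/(-1) + 1/2)/3 = 4 - (5*(-1) + 1*(½))/3 = 4 - (-5 + ½)/3 = 4 - ⅓*(-9/2) = 4 + 3/2 = 11/2 ≈ 5.5000)
c(O, M) = -5*M
p(g) = -5*g² (p(g) = (-5*g)*g = -5*g²)
(p(57) + 2866)*((591 - 1*(-1935)) - 160) = (-5*57² + 2866)*((591 - 1*(-1935)) - 160) = (-5*3249 + 2866)*((591 + 1935) - 160) = (-16245 + 2866)*(2526 - 160) = -13379*2366 = -31654714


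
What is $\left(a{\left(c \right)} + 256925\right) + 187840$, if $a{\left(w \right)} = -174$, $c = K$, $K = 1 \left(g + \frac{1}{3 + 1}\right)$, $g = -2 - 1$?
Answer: $444591$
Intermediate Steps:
$g = -3$
$K = - \frac{11}{4}$ ($K = 1 \left(-3 + \frac{1}{3 + 1}\right) = 1 \left(-3 + \frac{1}{4}\right) = 1 \left(- \frac{11}{4}\right) = - \frac{11}{4} \approx -2.75$)
$c = - \frac{11}{4} \approx -2.75$
$\left(a{\left(c \right)} + 256925\right) + 187840 = \left(-174 + 256925\right) + 187840 = 256751 + 187840 = 444591$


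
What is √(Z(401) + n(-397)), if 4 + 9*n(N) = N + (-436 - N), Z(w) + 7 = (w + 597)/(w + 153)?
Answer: 2*I*√9337670/831 ≈ 7.3544*I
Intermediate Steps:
Z(w) = -7 + (597 + w)/(153 + w) (Z(w) = -7 + (w + 597)/(w + 153) = -7 + (597 + w)/(153 + w))
n(N) = -440/9 (n(N) = -4/9 + (N + (-436 - N))/9 = -4/9 + (⅑)*(-436) = -4/9 - 436/9 = -440/9)
√(Z(401) + n(-397)) = √(6*(-79 - 1*401)/(153 + 401) - 440/9) = √(6*(-79 - 401)/554 - 440/9) = √(6*(1/554)*(-480) - 440/9) = √(-1440/277 - 440/9) = √(-134840/2493) = 2*I*√9337670/831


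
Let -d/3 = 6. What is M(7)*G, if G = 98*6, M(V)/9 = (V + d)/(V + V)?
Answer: -4158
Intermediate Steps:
d = -18 (d = -3*6 = -18)
M(V) = 9*(-18 + V)/(2*V) (M(V) = 9*((V - 18)/(V + V)) = 9*((-18 + V)/((2*V))) = 9*((-18 + V)*(1/(2*V))) = 9*((-18 + V)/(2*V)) = 9*(-18 + V)/(2*V))
G = 588
M(7)*G = (9/2 - 81/7)*588 = -99/14*588 = -4158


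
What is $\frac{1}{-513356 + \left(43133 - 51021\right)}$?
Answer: $- \frac{1}{521244} \approx -1.9185 \cdot 10^{-6}$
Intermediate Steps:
$\frac{1}{-513356 + \left(43133 - 51021\right)} = \frac{1}{-513356 - 7888} = \frac{1}{-521244} = - \frac{1}{521244}$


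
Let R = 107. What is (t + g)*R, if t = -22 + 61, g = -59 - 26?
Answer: -4922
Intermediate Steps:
g = -85
t = 39
(t + g)*R = (39 - 85)*107 = -46*107 = -4922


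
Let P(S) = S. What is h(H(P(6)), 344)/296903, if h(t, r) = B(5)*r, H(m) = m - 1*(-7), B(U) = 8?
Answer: 2752/296903 ≈ 0.0092690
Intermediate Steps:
H(m) = 7 + m (H(m) = m + 7 = 7 + m)
h(t, r) = 8*r
h(H(P(6)), 344)/296903 = (8*344)/296903 = 2752*(1/296903) = 2752/296903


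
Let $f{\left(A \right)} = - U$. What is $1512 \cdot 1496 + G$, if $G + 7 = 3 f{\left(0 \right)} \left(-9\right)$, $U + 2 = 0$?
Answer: $2261891$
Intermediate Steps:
$U = -2$ ($U = -2 + 0 = -2$)
$f{\left(A \right)} = 2$ ($f{\left(A \right)} = \left(-1\right) \left(-2\right) = 2$)
$G = -61$ ($G = -7 + 3 \cdot 2 \left(-9\right) = -7 + 6 \left(-9\right) = -7 - 54 = -61$)
$1512 \cdot 1496 + G = 1512 \cdot 1496 - 61 = 2261952 - 61 = 2261891$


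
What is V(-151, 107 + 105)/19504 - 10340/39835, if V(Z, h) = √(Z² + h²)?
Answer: -2068/7967 + √67745/19504 ≈ -0.24623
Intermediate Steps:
V(-151, 107 + 105)/19504 - 10340/39835 = √((-151)² + (107 + 105)²)/19504 - 10340/39835 = √(22801 + 212²)*(1/19504) - 10340*1/39835 = √(22801 + 44944)*(1/19504) - 2068/7967 = √67745*(1/19504) - 2068/7967 = √67745/19504 - 2068/7967 = -2068/7967 + √67745/19504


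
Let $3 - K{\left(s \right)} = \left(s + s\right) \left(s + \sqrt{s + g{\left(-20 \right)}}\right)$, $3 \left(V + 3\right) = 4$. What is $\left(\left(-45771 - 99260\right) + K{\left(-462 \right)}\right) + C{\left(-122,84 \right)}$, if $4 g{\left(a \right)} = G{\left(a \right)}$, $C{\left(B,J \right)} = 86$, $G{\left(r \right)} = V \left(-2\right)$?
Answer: $-571830 + 154 i \sqrt{16602} \approx -5.7183 \cdot 10^{5} + 19843.0 i$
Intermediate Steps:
$V = - \frac{5}{3}$ ($V = -3 + \frac{1}{3} \cdot 4 = -3 + \frac{4}{3} = - \frac{5}{3} \approx -1.6667$)
$G{\left(r \right)} = \frac{10}{3}$ ($G{\left(r \right)} = \left(- \frac{5}{3}\right) \left(-2\right) = \frac{10}{3}$)
$g{\left(a \right)} = \frac{5}{6}$ ($g{\left(a \right)} = \frac{1}{4} \cdot \frac{10}{3} = \frac{5}{6}$)
$K{\left(s \right)} = 3 - 2 s \left(s + \sqrt{\frac{5}{6} + s}\right)$ ($K{\left(s \right)} = 3 - \left(s + s\right) \left(s + \sqrt{s + \frac{5}{6}}\right) = 3 - 2 s \left(s + \sqrt{\frac{5}{6} + s}\right)$)
$\left(\left(-45771 - 99260\right) + K{\left(-462 \right)}\right) + C{\left(-122,84 \right)} = \left(\left(-45771 - 99260\right) - \left(-3 + 426888 - 154 \sqrt{30 + 36 \left(-462\right)}\right)\right) + 86 = \left(\left(-45771 - 99260\right) - \left(426885 - 154 \sqrt{30 - 16632}\right)\right) + 86 = \left(-145031 - \left(426885 - 154 i \sqrt{16602}\right)\right) + 86 = \left(-571916 + 154 i \sqrt{16602}\right) + 86 = -571830 + 154 i \sqrt{16602}$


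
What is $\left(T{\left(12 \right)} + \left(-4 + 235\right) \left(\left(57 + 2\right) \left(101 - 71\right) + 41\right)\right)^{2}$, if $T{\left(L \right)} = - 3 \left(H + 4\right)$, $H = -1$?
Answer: $175001662224$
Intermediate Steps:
$T{\left(L \right)} = -9$ ($T{\left(L \right)} = - 3 \left(-1 + 4\right) = \left(-3\right) 3 = -9$)
$\left(T{\left(12 \right)} + \left(-4 + 235\right) \left(\left(57 + 2\right) \left(101 - 71\right) + 41\right)\right)^{2} = \left(-9 + \left(-4 + 235\right) \left(\left(57 + 2\right) \left(101 - 71\right) + 41\right)\right)^{2} = \left(-9 + 231 \left(59 \cdot 30 + 41\right)\right)^{2} = \left(-9 + 231 \left(1770 + 41\right)\right)^{2} = \left(-9 + 231 \cdot 1811\right)^{2} = \left(-9 + 418341\right)^{2} = 418332^{2} = 175001662224$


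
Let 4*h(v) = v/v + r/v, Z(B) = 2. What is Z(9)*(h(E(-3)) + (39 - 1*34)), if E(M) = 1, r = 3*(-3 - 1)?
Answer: 9/2 ≈ 4.5000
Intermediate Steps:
r = -12 (r = 3*(-4) = -12)
h(v) = 1/4 - 3/v (h(v) = (v/v - 12/v)/4 = (1 - 12/v)/4 = 1/4 - 3/v)
Z(9)*(h(E(-3)) + (39 - 1*34)) = 2*((1/4)*(-12 + 1)/1 + (39 - 1*34)) = 2*((1/4)*1*(-11) + (39 - 34)) = 2*(-11/4 + 5) = 2*(9/4) = 9/2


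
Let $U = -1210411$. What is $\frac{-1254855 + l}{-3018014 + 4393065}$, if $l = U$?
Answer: $- \frac{2465266}{1375051} \approx -1.7929$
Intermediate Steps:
$l = -1210411$
$\frac{-1254855 + l}{-3018014 + 4393065} = \frac{-1254855 - 1210411}{-3018014 + 4393065} = - \frac{2465266}{1375051}$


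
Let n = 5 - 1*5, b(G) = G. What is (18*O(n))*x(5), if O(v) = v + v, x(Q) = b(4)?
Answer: 0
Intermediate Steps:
x(Q) = 4
n = 0 (n = 5 - 5 = 0)
O(v) = 2*v
(18*O(n))*x(5) = (18*(2*0))*4 = (18*0)*4 = 0*4 = 0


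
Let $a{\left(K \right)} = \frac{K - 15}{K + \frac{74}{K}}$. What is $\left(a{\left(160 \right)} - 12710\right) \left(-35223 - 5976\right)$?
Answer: $\frac{2240493219110}{4279} \approx 5.236 \cdot 10^{8}$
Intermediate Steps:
$a{\left(K \right)} = \frac{-15 + K}{K + \frac{74}{K}}$
$\left(a{\left(160 \right)} - 12710\right) \left(-35223 - 5976\right) = \left(\frac{160 \left(-15 + 160\right)}{74 + 160^{2}} - 12710\right) \left(-35223 - 5976\right) = \left(160 \frac{1}{74 + 25600} \cdot 145 - 12710\right) \left(-41199\right) = \left(160 \cdot \frac{1}{25674} \cdot 145 - 12710\right) \left(-41199\right) = \left(\frac{11600}{12837} - 12710\right) \left(-41199\right) = \left(- \frac{163146670}{12837}\right) \left(-41199\right) = \frac{2240493219110}{4279}$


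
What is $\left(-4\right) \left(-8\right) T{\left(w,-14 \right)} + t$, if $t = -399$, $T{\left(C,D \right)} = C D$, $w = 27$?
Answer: $-12495$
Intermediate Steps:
$\left(-4\right) \left(-8\right) T{\left(w,-14 \right)} + t = \left(-4\right) \left(-8\right) 27 \left(-14\right) - 399 = 32 \left(-378\right) - 399 = -12096 - 399 = -12495$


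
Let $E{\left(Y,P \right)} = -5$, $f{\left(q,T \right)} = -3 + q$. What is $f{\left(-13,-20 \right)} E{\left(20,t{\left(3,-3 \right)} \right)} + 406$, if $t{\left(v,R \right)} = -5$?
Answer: $486$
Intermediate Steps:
$f{\left(-13,-20 \right)} E{\left(20,t{\left(3,-3 \right)} \right)} + 406 = \left(-3 - 13\right) \left(-5\right) + 406 = \left(-16\right) \left(-5\right) + 406 = 80 + 406 = 486$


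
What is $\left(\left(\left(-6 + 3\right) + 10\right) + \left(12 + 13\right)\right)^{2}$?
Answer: $1024$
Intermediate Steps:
$\left(\left(\left(-6 + 3\right) + 10\right) + \left(12 + 13\right)\right)^{2} = \left(\left(-3 + 10\right) + 25\right)^{2} = \left(7 + 25\right)^{2} = 32^{2} = 1024$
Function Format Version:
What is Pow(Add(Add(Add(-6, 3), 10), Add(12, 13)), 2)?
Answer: 1024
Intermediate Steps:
Pow(Add(Add(Add(-6, 3), 10), Add(12, 13)), 2) = Pow(Add(Add(-3, 10), 25), 2) = Pow(Add(7, 25), 2) = Pow(32, 2) = 1024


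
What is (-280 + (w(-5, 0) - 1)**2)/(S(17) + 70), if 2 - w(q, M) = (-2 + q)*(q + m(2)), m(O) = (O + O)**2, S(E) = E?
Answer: 5804/87 ≈ 66.713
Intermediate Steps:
m(O) = 4*O**2 (m(O) = (2*O)**2 = 4*O**2)
w(q, M) = 2 - (-2 + q)*(16 + q) (w(q, M) = 2 - (-2 + q)*(q + 4*2**2) = 2 - (-2 + q)*(q + 4*4) = 2 - (-2 + q)*(q + 16) = 2 - (-2 + q)*(16 + q))
(-280 + (w(-5, 0) - 1)**2)/(S(17) + 70) = (-280 + ((34 - 1*(-5)**2 - 14*(-5)) - 1)**2)/(17 + 70) = (-280 + ((34 - 1*25 + 70) - 1)**2)/87 = (-280 + ((34 - 25 + 70) - 1)**2)*(1/87) = (-280 + (79 - 1)**2)*(1/87) = (-280 + 78**2)*(1/87) = (-280 + 6084)*(1/87) = 5804*(1/87) = 5804/87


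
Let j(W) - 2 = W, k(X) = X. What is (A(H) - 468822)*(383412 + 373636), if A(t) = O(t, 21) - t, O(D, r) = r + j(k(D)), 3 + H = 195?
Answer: -354903345352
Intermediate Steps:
H = 192 (H = -3 + 195 = 192)
j(W) = 2 + W
O(D, r) = 2 + D + r (O(D, r) = r + (2 + D) = 2 + D + r)
A(t) = 23 (A(t) = (2 + t + 21) - t = (23 + t) - t = 23)
(A(H) - 468822)*(383412 + 373636) = (23 - 468822)*(383412 + 373636) = -468799*757048 = -354903345352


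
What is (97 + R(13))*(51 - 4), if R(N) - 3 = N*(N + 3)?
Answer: 14476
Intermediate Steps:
R(N) = 3 + N*(3 + N) (R(N) = 3 + N*(N + 3) = 3 + N*(3 + N))
(97 + R(13))*(51 - 4) = (97 + (3 + 13² + 3*13))*(51 - 4) = (97 + (3 + 169 + 39))*47 = (97 + 211)*47 = 308*47 = 14476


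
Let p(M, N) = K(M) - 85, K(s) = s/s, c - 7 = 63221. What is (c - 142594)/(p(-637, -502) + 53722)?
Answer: -39683/26819 ≈ -1.4797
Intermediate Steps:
c = 63228 (c = 7 + 63221 = 63228)
K(s) = 1
p(M, N) = -84 (p(M, N) = 1 - 85 = -84)
(c - 142594)/(p(-637, -502) + 53722) = (63228 - 142594)/(-84 + 53722) = -79366/53638 = -79366*1/53638 = -39683/26819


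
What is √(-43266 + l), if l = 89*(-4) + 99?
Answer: I*√43523 ≈ 208.62*I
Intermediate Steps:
l = -257 (l = -356 + 99 = -257)
√(-43266 + l) = √(-43266 - 257) = √(-43523) = I*√43523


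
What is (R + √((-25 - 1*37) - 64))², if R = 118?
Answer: 13798 + 708*I*√14 ≈ 13798.0 + 2649.1*I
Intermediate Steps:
(R + √((-25 - 1*37) - 64))² = (118 + √((-25 - 1*37) - 64))² = (118 + √((-25 - 37) - 64))² = (118 + √(-62 - 64))² = (118 + √(-126))² = (118 + 3*I*√14)²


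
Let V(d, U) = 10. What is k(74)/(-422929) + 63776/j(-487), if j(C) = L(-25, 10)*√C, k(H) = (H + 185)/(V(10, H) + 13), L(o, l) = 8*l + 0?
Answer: -259/9727367 - 3986*I*√487/2435 ≈ -2.6626e-5 - 36.125*I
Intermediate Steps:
L(o, l) = 8*l
k(H) = 185/23 + H/23 (k(H) = (H + 185)/(10 + 13) = (185 + H)/23 = (185 + H)*(1/23) = 185/23 + H/23)
j(C) = 80*√C (j(C) = (8*10)*√C = 80*√C)
k(74)/(-422929) + 63776/j(-487) = (185/23 + (1/23)*74)/(-422929) + 63776/((80*√(-487))) = (185/23 + 74/23)*(-1/422929) + 63776/((80*(I*√487))) = (259/23)*(-1/422929) + 63776/((80*I*√487)) = -259/9727367 + 63776*(-I*√487/38960) = -259/9727367 - 3986*I*√487/2435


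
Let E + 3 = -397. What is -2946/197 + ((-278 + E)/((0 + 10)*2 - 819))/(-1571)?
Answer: -3698038200/247280113 ≈ -14.955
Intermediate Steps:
E = -400 (E = -3 - 397 = -400)
-2946/197 + ((-278 + E)/((0 + 10)*2 - 819))/(-1571) = -2946/197 + ((-278 - 400)/((0 + 10)*2 - 819))/(-1571) = -2946*1/197 - 678/(10*2 - 819)*(-1/1571) = -2946/197 - 678/(20 - 819)*(-1/1571) = -2946/197 - 678/(-799)*(-1/1571) = -2946/197 - 678*(-1/799)*(-1/1571) = -2946/197 + (678/799)*(-1/1571) = -2946/197 - 678/1255229 = -3698038200/247280113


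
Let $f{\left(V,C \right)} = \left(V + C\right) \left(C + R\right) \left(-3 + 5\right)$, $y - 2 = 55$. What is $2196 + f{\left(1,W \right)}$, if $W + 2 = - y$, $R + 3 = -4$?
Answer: $9852$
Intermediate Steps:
$R = -7$ ($R = -3 - 4 = -7$)
$y = 57$ ($y = 2 + 55 = 57$)
$W = -59$ ($W = -2 - 57 = -59$)
$f{\left(V,C \right)} = 2 \left(-7 + C\right) \left(C + V\right)$ ($f{\left(V,C \right)} = \left(V + C\right) \left(C - 7\right) \left(-3 + 5\right) = \left(C + V\right) \left(-7 + C\right) 2 = \left(-7 + C\right) \left(C + V\right) 2 = 2 \left(-7 + C\right) \left(C + V\right)$)
$2196 + f{\left(1,W \right)} = 2196 + \left(\left(-14\right) \left(-59\right) - 14 + 2 \left(-59\right)^{2} + 2 \left(-59\right) 1\right) = 2196 + \left(826 - 14 + 2 \cdot 3481 - 118\right) = 2196 + \left(826 - 14 + 6962 - 118\right) = 2196 + 7656 = 9852$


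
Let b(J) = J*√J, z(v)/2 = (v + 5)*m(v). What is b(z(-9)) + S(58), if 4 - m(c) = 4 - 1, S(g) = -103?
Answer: -103 - 16*I*√2 ≈ -103.0 - 22.627*I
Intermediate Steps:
m(c) = 1 (m(c) = 4 - (4 - 1) = 4 - 1*3 = 4 - 3 = 1)
z(v) = 10 + 2*v (z(v) = 2*((v + 5)*1) = 2*((5 + v)*1) = 2*(5 + v) = 10 + 2*v)
b(J) = J^(3/2)
b(z(-9)) + S(58) = (10 + 2*(-9))^(3/2) - 103 = (10 - 18)^(3/2) - 103 = (-8)^(3/2) - 103 = -16*I*√2 - 103 = -103 - 16*I*√2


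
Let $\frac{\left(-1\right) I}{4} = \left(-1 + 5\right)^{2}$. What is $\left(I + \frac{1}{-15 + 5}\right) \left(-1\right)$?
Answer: $\frac{641}{10} \approx 64.1$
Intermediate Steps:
$I = -64$ ($I = - 4 \left(-1 + 5\right)^{2} = - 4 \cdot 4^{2} = \left(-4\right) 16 = -64$)
$\left(I + \frac{1}{-15 + 5}\right) \left(-1\right) = \left(-64 + \frac{1}{-15 + 5}\right) \left(-1\right) = \left(-64 + \frac{1}{-10}\right) \left(-1\right) = \left(-64 - \frac{1}{10}\right) \left(-1\right) = \left(- \frac{641}{10}\right) \left(-1\right) = \frac{641}{10}$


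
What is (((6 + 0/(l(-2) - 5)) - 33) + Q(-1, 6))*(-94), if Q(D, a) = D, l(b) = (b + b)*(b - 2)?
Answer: 2632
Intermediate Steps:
l(b) = 2*b*(-2 + b) (l(b) = (2*b)*(-2 + b) = 2*b*(-2 + b))
(((6 + 0/(l(-2) - 5)) - 33) + Q(-1, 6))*(-94) = (((6 + 0/(2*(-2)*(-2 - 2) - 5)) - 33) - 1)*(-94) = (((6 + 0/(2*(-2)*(-4) - 5)) - 33) - 1)*(-94) = (((6 + 0/(16 - 5)) - 33) - 1)*(-94) = (((6 + 0/11) - 33) - 1)*(-94) = (((6 + (1/11)*0) - 33) - 1)*(-94) = (((6 + 0) - 33) - 1)*(-94) = ((6 - 33) - 1)*(-94) = (-27 - 1)*(-94) = -28*(-94) = 2632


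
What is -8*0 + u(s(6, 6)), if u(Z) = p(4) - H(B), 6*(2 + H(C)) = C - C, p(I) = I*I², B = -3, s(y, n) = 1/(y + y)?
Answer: 66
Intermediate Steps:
s(y, n) = 1/(2*y)
p(I) = I³
H(C) = -2 (H(C) = -2 + (C - C)/6 = -2 + (⅙)*0 = -2 + 0 = -2)
u(Z) = 66 (u(Z) = 4³ - 1*(-2) = 64 + 2 = 66)
-8*0 + u(s(6, 6)) = -8*0 + 66 = 0 + 66 = 66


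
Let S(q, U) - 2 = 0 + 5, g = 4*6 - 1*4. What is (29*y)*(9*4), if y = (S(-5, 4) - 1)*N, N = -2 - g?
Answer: -137808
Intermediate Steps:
g = 20 (g = 24 - 4 = 20)
S(q, U) = 7 (S(q, U) = 2 + (0 + 5) = 2 + 5 = 7)
N = -22 (N = -2 - 1*20 = -2 - 20 = -22)
y = -132 (y = (7 - 1)*(-22) = 6*(-22) = -132)
(29*y)*(9*4) = (29*(-132))*(9*4) = -3828*36 = -137808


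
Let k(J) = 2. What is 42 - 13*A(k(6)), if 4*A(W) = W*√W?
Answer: 42 - 13*√2/2 ≈ 32.808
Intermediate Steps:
A(W) = W^(3/2)/4 (A(W) = (W*√W)/4 = W^(3/2)/4)
42 - 13*A(k(6)) = 42 - 13*2^(3/2)/4 = 42 - 13*2*√2/4 = 42 - 13*√2/2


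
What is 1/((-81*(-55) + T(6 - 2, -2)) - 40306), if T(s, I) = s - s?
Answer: -1/35851 ≈ -2.7893e-5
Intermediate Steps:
T(s, I) = 0
1/((-81*(-55) + T(6 - 2, -2)) - 40306) = 1/((-81*(-55) + 0) - 40306) = 1/((4455 + 0) - 40306) = 1/(4455 - 40306) = 1/(-35851) = -1/35851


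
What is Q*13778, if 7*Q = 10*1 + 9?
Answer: 261782/7 ≈ 37397.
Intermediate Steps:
Q = 19/7 (Q = (10*1 + 9)/7 = (10 + 9)/7 = (1/7)*19 = 19/7 ≈ 2.7143)
Q*13778 = (19/7)*13778 = 261782/7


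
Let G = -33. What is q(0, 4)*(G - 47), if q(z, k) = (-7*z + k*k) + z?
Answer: -1280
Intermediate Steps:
q(z, k) = k² - 6*z (q(z, k) = (-7*z + k²) + z = (k² - 7*z) + z = k² - 6*z)
q(0, 4)*(G - 47) = (4² - 6*0)*(-33 - 47) = (16 + 0)*(-80) = 16*(-80) = -1280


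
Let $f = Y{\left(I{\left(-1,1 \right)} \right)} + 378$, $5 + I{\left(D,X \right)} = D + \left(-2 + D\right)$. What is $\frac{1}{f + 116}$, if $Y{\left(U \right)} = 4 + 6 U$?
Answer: $\frac{1}{444} \approx 0.0022523$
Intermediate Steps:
$I{\left(D,X \right)} = -7 + 2 D$ ($I{\left(D,X \right)} = -5 + \left(D + \left(-2 + D\right)\right) = -5 + \left(-2 + 2 D\right) = -7 + 2 D$)
$f = 328$ ($f = \left(4 + 6 \left(-7 + 2 \left(-1\right)\right)\right) + 378 = \left(4 + 6 \left(-7 - 2\right)\right) + 378 = \left(4 + 6 \left(-9\right)\right) + 378 = \left(4 - 54\right) + 378 = -50 + 378 = 328$)
$\frac{1}{f + 116} = \frac{1}{328 + 116} = \frac{1}{444}$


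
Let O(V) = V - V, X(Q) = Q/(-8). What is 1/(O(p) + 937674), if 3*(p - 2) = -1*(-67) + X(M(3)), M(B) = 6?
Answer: 1/937674 ≈ 1.0665e-6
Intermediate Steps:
X(Q) = -Q/8 (X(Q) = Q*(-1/8) = -Q/8)
p = 289/12 (p = 2 + (-1*(-67) - 1/8*6)/3 = 2 + (67 - 3/4)/3 = 2 + (1/3)*(265/4) = 2 + 265/12 = 289/12 ≈ 24.083)
O(V) = 0
1/(O(p) + 937674) = 1/(0 + 937674) = 1/937674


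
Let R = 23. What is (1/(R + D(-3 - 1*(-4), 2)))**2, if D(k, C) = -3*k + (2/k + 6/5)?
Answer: 25/13456 ≈ 0.0018579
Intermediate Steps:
D(k, C) = 6/5 - 3*k + 2/k (D(k, C) = -3*k + (2/k + 6*(1/5)) = -3*k + (2/k + 6/5) = -3*k + (6/5 + 2/k) = 6/5 - 3*k + 2/k)
(1/(R + D(-3 - 1*(-4), 2)))**2 = (1/(23 + (6/5 - 3*(-3 - 1*(-4)) + 2/(-3 - 1*(-4)))))**2 = (1/(23 + (6/5 - 3*(-3 + 4) + 2/(-3 + 4))))**2 = (1/(23 + (6/5 - 3*1 + 2/1)))**2 = (1/(23 + (6/5 - 3 + 2*1)))**2 = (1/(23 + (6/5 - 3 + 2)))**2 = (1/(23 + 1/5))**2 = (1/(116/5))**2 = (5/116)**2 = 25/13456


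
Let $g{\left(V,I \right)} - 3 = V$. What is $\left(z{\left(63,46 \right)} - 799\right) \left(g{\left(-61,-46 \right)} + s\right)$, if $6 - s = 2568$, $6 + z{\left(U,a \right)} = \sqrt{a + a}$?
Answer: $2109100 - 5240 \sqrt{23} \approx 2.084 \cdot 10^{6}$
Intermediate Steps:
$z{\left(U,a \right)} = -6 + \sqrt{2} \sqrt{a}$ ($z{\left(U,a \right)} = -6 + \sqrt{a + a} = -6 + \sqrt{2 a} = -6 + \sqrt{2} \sqrt{a}$)
$g{\left(V,I \right)} = 3 + V$
$s = -2562$ ($s = 6 - 2568 = -2562$)
$\left(z{\left(63,46 \right)} - 799\right) \left(g{\left(-61,-46 \right)} + s\right) = \left(\left(-6 + \sqrt{2} \sqrt{46}\right) - 799\right) \left(\left(3 - 61\right) - 2562\right) = \left(\left(-6 + 2 \sqrt{23}\right) - 799\right) \left(-58 - 2562\right) = \left(-805 + 2 \sqrt{23}\right) \left(-2620\right) = 2109100 - 5240 \sqrt{23}$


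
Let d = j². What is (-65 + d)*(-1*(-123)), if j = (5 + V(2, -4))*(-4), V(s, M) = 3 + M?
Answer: 23493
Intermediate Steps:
j = -16 (j = (5 + (3 - 4))*(-4) = (5 - 1)*(-4) = 4*(-4) = -16)
d = 256 (d = (-16)² = 256)
(-65 + d)*(-1*(-123)) = (-65 + 256)*(-1*(-123)) = 191*123 = 23493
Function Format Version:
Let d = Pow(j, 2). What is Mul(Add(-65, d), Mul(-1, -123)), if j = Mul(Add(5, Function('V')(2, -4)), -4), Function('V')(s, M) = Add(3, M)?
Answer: 23493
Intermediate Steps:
j = -16 (j = Mul(Add(5, Add(3, -4)), -4) = Mul(Add(5, -1), -4) = Mul(4, -4) = -16)
d = 256 (d = Pow(-16, 2) = 256)
Mul(Add(-65, d), Mul(-1, -123)) = Mul(Add(-65, 256), Mul(-1, -123)) = Mul(191, 123) = 23493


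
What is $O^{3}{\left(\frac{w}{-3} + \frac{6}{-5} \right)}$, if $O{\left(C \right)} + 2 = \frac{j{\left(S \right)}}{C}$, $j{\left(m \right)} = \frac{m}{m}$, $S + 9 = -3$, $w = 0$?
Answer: $- \frac{4913}{216} \approx -22.745$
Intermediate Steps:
$S = -12$ ($S = -9 - 3 = -12$)
$j{\left(m \right)} = 1$
$O{\left(C \right)} = -2 + \frac{1}{C}$ ($O{\left(C \right)} = -2 + 1 \frac{1}{C} = -2 + \frac{1}{C}$)
$O^{3}{\left(\frac{w}{-3} + \frac{6}{-5} \right)} = \left(-2 + \frac{1}{\frac{0}{-3} + \frac{6}{-5}}\right)^{3} = \left(-2 + \frac{1}{0 \left(- \frac{1}{3}\right) + 6 \left(- \frac{1}{5}\right)}\right)^{3} = \left(-2 + \frac{1}{0 - \frac{6}{5}}\right)^{3} = \left(-2 + \frac{1}{- \frac{6}{5}}\right)^{3} = \left(-2 - \frac{5}{6}\right)^{3} = \left(- \frac{17}{6}\right)^{3} = - \frac{4913}{216}$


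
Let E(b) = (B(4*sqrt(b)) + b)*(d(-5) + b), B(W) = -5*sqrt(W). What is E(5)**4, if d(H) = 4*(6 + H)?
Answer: 4100625*(1 - 2*5**(1/4))**4 ≈ 6.4398e+7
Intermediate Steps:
d(H) = 24 + 4*H
E(b) = (4 + b)*(b - 10*b**(1/4)) (E(b) = (-5*2*b**(1/4) + b)*((24 + 4*(-5)) + b) = (-10*b**(1/4) + b)*((24 - 20) + b) = (-10*b**(1/4) + b)*(4 + b) = (b - 10*b**(1/4))*(4 + b) = (4 + b)*(b - 10*b**(1/4)))
E(5)**4 = (5**2 - 40*5**(1/4) - 50*5**(1/4) + 4*5)**4 = (25 - 40*5**(1/4) - 50*5**(1/4) + 20)**4 = (45 - 90*5**(1/4))**4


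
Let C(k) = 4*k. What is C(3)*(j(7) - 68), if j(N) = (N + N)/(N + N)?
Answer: -804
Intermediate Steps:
j(N) = 1 (j(N) = (2*N)/((2*N)) = (2*N)*(1/(2*N)) = 1)
C(3)*(j(7) - 68) = (4*3)*(1 - 68) = 12*(-67) = -804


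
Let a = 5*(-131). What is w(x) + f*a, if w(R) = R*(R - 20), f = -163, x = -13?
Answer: 107194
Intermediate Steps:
a = -655
w(R) = R*(-20 + R)
w(x) + f*a = -13*(-20 - 13) - 163*(-655) = -13*(-33) + 106765 = 429 + 106765 = 107194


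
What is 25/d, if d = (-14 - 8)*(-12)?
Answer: 25/264 ≈ 0.094697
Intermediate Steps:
d = 264 (d = -22*(-12) = 264)
25/d = 25/264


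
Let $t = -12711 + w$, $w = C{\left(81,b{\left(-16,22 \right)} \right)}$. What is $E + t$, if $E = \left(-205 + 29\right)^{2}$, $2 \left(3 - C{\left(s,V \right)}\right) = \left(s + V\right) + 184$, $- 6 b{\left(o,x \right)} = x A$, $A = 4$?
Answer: $\frac{108857}{6} \approx 18143.0$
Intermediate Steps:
$b{\left(o,x \right)} = - \frac{2 x}{3}$ ($b{\left(o,x \right)} = - \frac{x 4}{6} = - \frac{4 x}{6} = - \frac{2 x}{3}$)
$C{\left(s,V \right)} = -89 - \frac{V}{2} - \frac{s}{2}$ ($C{\left(s,V \right)} = 3 - \frac{\left(s + V\right) + 184}{2} = 3 - \frac{\left(V + s\right) + 184}{2} = 3 - \frac{184 + V + s}{2} = 3 - \left(92 + \frac{V}{2} + \frac{s}{2}\right) = -89 - \frac{V}{2} - \frac{s}{2}$)
$w = - \frac{733}{6}$ ($w = -89 - \frac{\left(- \frac{2}{3}\right) 22}{2} - \frac{81}{2} = -89 - - \frac{22}{3} - \frac{81}{2} = -89 + \frac{22}{3} - \frac{81}{2} = - \frac{733}{6} \approx -122.17$)
$E = 30976$ ($E = \left(-176\right)^{2} = 30976$)
$t = - \frac{76999}{6}$ ($t = -12711 - \frac{733}{6} = - \frac{76999}{6} \approx -12833.0$)
$E + t = 30976 - \frac{76999}{6} = \frac{108857}{6}$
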